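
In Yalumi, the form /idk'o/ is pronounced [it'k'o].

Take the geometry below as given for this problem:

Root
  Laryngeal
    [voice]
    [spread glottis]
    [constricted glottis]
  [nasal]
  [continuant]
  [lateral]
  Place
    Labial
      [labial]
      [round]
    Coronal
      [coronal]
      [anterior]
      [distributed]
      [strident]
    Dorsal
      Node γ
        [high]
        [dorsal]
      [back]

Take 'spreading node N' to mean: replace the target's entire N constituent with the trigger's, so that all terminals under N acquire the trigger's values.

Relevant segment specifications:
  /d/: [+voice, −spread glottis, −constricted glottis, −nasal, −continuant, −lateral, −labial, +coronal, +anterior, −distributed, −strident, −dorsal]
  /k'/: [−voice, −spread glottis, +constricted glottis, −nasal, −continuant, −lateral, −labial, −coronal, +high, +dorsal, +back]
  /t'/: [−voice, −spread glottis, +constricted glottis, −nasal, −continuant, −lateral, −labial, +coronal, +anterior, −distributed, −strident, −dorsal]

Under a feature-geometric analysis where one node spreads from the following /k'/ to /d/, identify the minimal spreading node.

Laryngeal

The alternation /d/ → [t'] changes [voice], [constricted glottis] and nothing else.
In this geometry the lowest node dominating all of them is Laryngeal: every daughter of Laryngeal dominates only a proper subset, so no lower node suffices.
Delinking /d/'s Laryngeal and associating /k'/'s Laryngeal gives precisely the feature bundle of [t'].
Since [coronal], [dorsal] are preserved even though /k'/ disagrees there, no node above Laryngeal spread.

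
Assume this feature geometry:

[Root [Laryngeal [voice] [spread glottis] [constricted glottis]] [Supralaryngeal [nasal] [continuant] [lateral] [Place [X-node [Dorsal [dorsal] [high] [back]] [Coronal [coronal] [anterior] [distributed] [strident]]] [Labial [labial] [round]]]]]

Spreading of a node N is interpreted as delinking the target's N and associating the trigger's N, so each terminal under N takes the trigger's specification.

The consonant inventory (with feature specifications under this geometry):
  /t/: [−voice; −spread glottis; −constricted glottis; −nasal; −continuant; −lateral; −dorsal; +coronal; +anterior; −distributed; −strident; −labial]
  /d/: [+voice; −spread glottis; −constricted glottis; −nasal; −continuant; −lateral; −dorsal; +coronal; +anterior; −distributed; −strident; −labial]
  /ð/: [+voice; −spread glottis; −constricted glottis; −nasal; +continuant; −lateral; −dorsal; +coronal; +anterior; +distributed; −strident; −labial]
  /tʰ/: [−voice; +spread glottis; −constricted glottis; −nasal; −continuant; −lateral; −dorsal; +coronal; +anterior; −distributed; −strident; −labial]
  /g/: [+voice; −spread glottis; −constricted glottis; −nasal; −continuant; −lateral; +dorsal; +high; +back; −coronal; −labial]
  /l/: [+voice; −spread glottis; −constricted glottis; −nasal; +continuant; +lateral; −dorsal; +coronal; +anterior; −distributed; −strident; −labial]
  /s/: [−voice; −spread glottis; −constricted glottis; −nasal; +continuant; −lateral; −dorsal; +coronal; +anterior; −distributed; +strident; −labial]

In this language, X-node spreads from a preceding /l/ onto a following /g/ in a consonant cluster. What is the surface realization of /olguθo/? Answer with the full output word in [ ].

The X-node node dominates the terminals [dorsal], [high], [back], [coronal], [anterior], [distributed], [strident].
The target acquires /l/'s values for everything under X-node — [−dorsal], [+coronal], [+anterior], [−distributed], [−strident] — while keeping its own [voice], [spread glottis], [constricted glottis], ….
The resulting bundle matches /d/ in the inventory; substituting it for /g/ gives [olduθo].

[olduθo]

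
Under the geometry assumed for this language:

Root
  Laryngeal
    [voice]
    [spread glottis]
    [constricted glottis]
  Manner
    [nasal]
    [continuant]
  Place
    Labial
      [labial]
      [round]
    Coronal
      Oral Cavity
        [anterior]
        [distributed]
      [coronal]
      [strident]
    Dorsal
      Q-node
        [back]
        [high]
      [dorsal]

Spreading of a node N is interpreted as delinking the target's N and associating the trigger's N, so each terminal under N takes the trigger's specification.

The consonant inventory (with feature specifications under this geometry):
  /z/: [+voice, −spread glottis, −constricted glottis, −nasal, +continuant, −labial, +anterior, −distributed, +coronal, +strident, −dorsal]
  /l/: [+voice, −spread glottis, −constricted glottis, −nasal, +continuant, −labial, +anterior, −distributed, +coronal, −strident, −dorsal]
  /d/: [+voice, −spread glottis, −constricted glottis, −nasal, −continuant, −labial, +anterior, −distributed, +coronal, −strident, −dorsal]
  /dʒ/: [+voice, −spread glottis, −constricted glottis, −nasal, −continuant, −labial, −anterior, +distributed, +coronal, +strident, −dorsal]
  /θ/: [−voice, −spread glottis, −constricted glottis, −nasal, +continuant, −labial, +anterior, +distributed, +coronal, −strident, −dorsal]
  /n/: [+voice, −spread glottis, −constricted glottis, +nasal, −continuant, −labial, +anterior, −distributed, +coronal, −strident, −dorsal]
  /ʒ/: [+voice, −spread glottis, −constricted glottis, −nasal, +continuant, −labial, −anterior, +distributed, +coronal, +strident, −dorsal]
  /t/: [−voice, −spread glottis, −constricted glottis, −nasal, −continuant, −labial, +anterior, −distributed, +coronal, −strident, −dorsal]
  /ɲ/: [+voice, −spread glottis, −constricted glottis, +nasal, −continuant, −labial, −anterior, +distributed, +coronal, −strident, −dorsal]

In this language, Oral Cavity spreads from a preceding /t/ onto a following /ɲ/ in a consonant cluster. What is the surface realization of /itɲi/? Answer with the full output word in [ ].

Terminals under Oral Cavity in this geometry: [anterior], [distributed].
After delinking /ɲ/'s Oral Cavity and linking /t/'s, the affected terminals become [+anterior], [−distributed]; [voice], [spread glottis], [constricted glottis], … (outside Oral Cavity) are retained from /ɲ/.
Among the inventory, only /n/ has exactly this specification, giving the surface form [itni].

[itni]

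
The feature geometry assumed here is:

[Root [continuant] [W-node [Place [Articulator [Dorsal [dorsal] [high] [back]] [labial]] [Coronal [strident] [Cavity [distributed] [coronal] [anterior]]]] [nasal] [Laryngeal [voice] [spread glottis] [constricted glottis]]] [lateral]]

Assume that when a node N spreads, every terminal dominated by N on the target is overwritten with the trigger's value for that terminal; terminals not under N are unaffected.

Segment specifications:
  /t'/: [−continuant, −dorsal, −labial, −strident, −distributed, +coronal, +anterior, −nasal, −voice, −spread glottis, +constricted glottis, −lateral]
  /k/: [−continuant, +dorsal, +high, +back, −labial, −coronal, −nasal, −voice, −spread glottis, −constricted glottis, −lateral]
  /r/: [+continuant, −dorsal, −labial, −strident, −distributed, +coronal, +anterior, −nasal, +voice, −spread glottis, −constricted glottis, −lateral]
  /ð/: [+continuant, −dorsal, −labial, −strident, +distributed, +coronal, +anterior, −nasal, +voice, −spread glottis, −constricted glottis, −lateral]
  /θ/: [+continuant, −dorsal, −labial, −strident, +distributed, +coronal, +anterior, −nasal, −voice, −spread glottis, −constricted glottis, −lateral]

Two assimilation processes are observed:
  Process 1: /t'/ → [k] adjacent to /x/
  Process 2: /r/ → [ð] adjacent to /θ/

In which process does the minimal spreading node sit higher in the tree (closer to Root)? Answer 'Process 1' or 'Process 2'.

Process 1

In Process 1, [constricted glottis], [coronal], [anterior], [distributed], [strident], [dorsal], [high], [back] change, so the minimal spreading node is W-node at depth 1.
Process 2: the feature that changes is [distributed]; the minimal node is [distributed] (depth 5).
W-node is closer to Root than [distributed], so Process 1 spreads the higher node.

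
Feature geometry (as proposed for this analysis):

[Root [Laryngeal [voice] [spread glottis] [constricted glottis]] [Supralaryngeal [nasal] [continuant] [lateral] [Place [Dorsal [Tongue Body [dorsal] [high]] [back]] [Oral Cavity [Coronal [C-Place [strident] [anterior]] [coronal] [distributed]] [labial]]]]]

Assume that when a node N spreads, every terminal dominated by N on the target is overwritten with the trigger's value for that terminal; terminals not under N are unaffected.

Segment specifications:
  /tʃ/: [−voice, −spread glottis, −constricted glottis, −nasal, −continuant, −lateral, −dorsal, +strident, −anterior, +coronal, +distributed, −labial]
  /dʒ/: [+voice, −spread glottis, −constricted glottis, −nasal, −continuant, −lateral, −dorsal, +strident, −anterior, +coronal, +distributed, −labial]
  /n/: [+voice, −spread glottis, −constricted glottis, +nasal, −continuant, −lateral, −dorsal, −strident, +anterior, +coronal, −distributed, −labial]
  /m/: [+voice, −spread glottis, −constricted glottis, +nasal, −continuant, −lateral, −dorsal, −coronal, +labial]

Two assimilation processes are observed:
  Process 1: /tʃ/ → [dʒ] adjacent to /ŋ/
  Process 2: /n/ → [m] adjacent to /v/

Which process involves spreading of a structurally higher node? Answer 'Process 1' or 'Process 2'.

Process 1 alters [voice]; the lowest dominating node is [voice] (depth 2 from Root).
In Process 2, [labial], [coronal], [anterior], [distributed], [strident] change, so the minimal spreading node is Oral Cavity at depth 3.
Depth 2 < depth 3; Process 1 involves the structurally higher constituent [voice].

Process 1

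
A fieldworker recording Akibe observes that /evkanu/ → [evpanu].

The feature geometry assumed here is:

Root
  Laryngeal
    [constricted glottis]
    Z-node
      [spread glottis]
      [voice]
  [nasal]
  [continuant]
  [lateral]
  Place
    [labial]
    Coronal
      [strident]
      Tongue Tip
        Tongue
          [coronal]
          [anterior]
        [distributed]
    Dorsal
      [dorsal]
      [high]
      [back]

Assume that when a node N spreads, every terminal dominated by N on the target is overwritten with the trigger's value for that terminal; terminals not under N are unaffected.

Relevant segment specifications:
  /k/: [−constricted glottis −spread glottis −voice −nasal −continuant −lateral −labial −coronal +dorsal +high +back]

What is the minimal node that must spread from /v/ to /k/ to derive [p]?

The alternation /k/ → [p] changes [labial], [dorsal], [high], [back] and nothing else.
In this geometry the lowest node dominating all of them is Place: every daughter of Place dominates only a proper subset, so no lower node suffices.
Spreading Place from /v/ overwrites each of those terminals with /v/'s values, yielding exactly [p].
[voice], [continuant] — on which /v/ differs from /k/ — are unchanged, so Root cannot have spread; the constituent is no larger than Place.

Place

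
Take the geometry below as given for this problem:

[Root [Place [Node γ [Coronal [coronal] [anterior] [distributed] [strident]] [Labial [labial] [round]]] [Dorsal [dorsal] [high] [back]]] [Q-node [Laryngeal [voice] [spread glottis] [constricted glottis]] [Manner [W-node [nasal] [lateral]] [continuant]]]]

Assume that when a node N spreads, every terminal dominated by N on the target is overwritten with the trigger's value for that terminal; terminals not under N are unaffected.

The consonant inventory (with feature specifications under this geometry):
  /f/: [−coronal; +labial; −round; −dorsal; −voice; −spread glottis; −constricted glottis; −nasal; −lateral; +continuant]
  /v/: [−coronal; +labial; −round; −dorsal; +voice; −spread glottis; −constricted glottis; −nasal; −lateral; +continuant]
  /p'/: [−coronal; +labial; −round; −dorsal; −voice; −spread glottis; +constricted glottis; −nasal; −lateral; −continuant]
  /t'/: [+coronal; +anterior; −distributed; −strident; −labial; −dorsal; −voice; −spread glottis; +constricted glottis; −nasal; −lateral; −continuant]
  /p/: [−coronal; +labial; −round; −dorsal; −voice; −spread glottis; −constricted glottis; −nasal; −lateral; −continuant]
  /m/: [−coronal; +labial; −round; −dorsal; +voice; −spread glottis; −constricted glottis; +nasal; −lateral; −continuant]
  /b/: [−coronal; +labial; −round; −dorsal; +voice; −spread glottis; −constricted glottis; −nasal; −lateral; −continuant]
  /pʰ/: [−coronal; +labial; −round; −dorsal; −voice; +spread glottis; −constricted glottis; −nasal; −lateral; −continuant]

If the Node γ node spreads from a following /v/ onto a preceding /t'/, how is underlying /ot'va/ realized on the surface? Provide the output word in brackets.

Node γ immediately or transitively dominates [coronal], [anterior], [distributed], [strident], [labial], [round].
Spreading Node γ from /v/ onto /t'/ replaces those values with /v/'s: [−coronal], [+labial], [−round]. Features outside Node γ ([dorsal], [voice], [spread glottis], …) stay as in /t'/.
This feature bundle is that of [p'], so /ot'va/ surfaces as [op'va].

[op'va]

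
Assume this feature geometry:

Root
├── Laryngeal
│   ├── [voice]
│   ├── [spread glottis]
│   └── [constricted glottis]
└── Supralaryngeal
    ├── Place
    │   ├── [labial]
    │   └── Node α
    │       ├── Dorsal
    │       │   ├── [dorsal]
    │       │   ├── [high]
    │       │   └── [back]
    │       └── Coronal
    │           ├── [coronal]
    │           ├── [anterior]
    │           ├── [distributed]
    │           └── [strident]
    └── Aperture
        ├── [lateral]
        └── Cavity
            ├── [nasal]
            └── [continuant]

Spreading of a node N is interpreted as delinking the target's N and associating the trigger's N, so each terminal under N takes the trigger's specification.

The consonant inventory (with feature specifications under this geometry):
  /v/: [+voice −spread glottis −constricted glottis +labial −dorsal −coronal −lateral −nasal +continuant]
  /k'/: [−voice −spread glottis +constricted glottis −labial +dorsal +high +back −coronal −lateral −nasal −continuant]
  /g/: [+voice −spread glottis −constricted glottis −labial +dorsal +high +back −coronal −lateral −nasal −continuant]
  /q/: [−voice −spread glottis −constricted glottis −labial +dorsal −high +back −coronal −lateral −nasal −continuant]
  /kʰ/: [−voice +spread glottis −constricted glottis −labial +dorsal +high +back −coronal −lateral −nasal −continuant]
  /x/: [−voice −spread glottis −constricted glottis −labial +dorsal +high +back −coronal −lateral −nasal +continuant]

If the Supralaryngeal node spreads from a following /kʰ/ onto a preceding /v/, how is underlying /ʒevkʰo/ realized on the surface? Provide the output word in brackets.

[ʒegkʰo]

The Supralaryngeal node dominates the terminals [labial], [dorsal], [high], [back], [coronal], [anterior], [distributed], [strident], [lateral], [nasal], [continuant].
Spreading Supralaryngeal from /kʰ/ onto /v/ replaces those values with /kʰ/'s: [−labial], [+dorsal], [+high], [+back], [−coronal], [−lateral], [−nasal], [−continuant]. Features outside Supralaryngeal ([voice], [spread glottis], [constricted glottis]) stay as in /v/.
The resulting bundle matches /g/ in the inventory; substituting it for /v/ gives [ʒegkʰo].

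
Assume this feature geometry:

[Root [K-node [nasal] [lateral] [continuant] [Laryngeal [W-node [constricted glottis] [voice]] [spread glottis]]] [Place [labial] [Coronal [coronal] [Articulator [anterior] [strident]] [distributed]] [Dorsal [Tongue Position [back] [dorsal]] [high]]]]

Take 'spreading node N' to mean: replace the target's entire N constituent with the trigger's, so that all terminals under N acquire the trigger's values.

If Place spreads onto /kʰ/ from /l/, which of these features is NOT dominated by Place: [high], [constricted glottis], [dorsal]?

[constricted glottis]

Under this geometry, Place contains [labial], [coronal], [anterior], [strident], [distributed], [back], [dorsal], [high].
[dorsal], [high] all lie under Place, so they are overwritten when Place spreads.
But [constricted glottis] is a dependent of W-node, outside Place; it is therefore untouched by the spreading.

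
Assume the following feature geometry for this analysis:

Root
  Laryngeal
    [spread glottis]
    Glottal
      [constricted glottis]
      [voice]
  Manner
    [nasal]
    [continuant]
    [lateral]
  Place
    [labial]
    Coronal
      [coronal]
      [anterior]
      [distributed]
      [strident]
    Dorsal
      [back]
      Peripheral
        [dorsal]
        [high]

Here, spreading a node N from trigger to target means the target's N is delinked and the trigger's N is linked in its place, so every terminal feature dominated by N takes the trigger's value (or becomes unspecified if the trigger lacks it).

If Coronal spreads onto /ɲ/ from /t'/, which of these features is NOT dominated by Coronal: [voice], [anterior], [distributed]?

[voice]

The terminals dominated by Coronal are [coronal], [anterior], [distributed], [strident].
Of the listed options, [distributed], [anterior] are among these and would be overwritten by spreading Coronal.
[voice] is not within the Coronal subtree (it hangs from Glottal), so /ɲ/'s [voice] value survives.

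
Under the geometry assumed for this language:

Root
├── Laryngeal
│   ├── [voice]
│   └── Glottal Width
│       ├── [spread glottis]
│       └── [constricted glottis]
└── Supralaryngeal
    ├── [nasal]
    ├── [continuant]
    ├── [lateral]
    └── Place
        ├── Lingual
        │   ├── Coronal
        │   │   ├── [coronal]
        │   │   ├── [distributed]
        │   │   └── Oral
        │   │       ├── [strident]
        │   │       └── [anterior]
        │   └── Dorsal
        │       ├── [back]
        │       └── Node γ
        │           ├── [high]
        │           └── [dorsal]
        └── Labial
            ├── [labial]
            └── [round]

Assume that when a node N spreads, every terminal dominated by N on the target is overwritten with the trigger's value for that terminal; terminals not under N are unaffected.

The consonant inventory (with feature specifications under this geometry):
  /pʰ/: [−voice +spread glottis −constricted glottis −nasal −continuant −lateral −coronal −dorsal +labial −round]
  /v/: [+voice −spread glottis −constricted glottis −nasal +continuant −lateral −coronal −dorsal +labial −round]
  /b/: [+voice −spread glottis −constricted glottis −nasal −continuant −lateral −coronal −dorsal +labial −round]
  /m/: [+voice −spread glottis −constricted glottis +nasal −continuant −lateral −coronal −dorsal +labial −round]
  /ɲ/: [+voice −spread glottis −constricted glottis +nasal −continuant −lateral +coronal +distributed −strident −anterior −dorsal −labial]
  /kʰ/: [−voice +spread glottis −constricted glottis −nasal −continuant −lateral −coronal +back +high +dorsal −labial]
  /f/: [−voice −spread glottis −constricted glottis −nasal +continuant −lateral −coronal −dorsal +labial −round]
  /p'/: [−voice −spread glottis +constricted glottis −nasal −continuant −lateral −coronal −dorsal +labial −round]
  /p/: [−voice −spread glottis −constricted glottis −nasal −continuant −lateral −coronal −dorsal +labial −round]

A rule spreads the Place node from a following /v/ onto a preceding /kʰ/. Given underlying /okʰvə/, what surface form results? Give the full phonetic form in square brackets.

[opʰvə]

Terminals under Place in this geometry: [coronal], [distributed], [strident], [anterior], [back], [high], [dorsal], [labial], [round].
Spreading Place from /v/ onto /kʰ/ replaces those values with /v/'s: [−coronal], [−dorsal], [+labial], [−round]. Features outside Place ([voice], [spread glottis], [constricted glottis], …) stay as in /kʰ/.
This feature bundle is that of [pʰ], so /okʰvə/ surfaces as [opʰvə].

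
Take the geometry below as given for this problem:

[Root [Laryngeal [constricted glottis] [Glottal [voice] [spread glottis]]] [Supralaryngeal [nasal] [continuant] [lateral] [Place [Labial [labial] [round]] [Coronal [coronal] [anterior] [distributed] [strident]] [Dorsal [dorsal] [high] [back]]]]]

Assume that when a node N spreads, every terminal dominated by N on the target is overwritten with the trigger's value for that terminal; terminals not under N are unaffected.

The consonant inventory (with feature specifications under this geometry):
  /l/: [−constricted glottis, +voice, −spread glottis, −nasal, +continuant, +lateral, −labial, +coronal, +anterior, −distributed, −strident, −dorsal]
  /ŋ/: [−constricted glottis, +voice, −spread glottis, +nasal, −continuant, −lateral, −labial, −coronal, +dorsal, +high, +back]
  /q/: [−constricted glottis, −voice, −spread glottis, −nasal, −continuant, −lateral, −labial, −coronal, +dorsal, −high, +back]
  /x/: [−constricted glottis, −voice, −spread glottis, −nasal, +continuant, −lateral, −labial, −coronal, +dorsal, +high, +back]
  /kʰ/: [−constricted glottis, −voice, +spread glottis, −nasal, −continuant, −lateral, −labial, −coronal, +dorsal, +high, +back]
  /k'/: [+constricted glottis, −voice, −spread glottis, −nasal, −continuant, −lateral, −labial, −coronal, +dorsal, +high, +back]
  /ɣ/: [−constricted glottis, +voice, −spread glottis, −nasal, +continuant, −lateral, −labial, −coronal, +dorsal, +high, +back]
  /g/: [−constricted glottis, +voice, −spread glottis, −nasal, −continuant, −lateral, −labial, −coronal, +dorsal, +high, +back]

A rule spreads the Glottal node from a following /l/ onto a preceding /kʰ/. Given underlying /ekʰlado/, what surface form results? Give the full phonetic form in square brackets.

Glottal immediately or transitively dominates [voice], [spread glottis].
After delinking /kʰ/'s Glottal and linking /l/'s, the affected terminals become [+voice], [−spread glottis]; [constricted glottis], [nasal], [continuant], … (outside Glottal) are retained from /kʰ/.
The resulting bundle matches /g/ in the inventory; substituting it for /kʰ/ gives [eglado].

[eglado]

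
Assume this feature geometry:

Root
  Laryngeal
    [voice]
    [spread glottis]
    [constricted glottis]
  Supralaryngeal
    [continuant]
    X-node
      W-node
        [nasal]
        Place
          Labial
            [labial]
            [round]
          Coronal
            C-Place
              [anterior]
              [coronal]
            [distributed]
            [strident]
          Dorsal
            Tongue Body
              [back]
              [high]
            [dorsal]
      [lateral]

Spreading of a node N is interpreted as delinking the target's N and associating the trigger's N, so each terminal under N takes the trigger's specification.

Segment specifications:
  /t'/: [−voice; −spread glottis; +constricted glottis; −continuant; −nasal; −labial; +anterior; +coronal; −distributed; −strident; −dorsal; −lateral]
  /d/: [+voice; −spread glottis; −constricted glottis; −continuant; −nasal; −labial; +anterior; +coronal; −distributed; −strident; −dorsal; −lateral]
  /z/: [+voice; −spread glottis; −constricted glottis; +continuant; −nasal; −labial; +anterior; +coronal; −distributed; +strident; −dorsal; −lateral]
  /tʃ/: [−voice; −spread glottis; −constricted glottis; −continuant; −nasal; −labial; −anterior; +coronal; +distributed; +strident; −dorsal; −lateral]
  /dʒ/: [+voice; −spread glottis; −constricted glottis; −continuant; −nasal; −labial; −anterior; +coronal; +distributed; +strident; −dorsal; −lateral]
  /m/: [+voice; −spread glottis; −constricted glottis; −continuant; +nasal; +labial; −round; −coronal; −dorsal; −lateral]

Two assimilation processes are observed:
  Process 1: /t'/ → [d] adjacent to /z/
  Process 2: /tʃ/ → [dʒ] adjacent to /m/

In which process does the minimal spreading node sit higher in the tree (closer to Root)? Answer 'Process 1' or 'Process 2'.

Process 1

In Process 1, [voice], [constricted glottis] change, so the minimal spreading node is Laryngeal at depth 1.
Process 2 alters [voice]; the lowest dominating node is [voice] (depth 2 from Root).
Depth 1 < depth 2; Process 1 involves the structurally higher constituent Laryngeal.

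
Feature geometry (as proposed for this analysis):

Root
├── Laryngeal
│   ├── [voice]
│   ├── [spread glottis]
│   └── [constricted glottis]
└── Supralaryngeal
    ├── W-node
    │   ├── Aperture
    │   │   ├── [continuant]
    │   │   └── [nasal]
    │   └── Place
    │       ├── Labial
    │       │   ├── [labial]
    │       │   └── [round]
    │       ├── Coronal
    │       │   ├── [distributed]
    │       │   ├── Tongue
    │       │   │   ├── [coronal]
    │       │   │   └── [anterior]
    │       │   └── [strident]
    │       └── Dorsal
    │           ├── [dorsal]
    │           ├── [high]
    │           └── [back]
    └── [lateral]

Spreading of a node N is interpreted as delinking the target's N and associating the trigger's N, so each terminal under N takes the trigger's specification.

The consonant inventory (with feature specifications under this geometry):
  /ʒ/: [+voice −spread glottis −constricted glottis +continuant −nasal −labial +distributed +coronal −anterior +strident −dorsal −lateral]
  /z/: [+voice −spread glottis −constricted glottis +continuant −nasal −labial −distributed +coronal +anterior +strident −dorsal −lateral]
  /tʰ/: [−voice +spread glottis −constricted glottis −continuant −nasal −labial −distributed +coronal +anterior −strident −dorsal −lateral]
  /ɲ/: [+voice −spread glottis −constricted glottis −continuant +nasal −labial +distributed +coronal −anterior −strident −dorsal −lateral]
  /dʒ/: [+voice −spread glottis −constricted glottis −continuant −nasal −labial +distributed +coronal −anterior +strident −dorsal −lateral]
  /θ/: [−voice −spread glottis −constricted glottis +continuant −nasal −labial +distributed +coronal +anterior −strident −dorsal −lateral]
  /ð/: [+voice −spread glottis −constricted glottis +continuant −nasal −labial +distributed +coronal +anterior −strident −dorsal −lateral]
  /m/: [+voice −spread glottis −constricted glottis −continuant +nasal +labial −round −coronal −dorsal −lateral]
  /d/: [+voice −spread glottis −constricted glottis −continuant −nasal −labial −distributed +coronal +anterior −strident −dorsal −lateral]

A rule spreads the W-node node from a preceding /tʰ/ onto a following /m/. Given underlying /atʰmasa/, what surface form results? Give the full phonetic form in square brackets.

[atʰdasa]

The W-node node dominates the terminals [continuant], [nasal], [labial], [round], [distributed], [coronal], [anterior], [strident], [dorsal], [high], [back].
Spreading W-node from /tʰ/ onto /m/ replaces those values with /tʰ/'s: [−continuant], [−nasal], [−labial], [−distributed], [+coronal], [+anterior], [−strident], [−dorsal]. Features outside W-node ([voice], [spread glottis], [constricted glottis], …) stay as in /m/.
The resulting bundle matches /d/ in the inventory; substituting it for /m/ gives [atʰdasa].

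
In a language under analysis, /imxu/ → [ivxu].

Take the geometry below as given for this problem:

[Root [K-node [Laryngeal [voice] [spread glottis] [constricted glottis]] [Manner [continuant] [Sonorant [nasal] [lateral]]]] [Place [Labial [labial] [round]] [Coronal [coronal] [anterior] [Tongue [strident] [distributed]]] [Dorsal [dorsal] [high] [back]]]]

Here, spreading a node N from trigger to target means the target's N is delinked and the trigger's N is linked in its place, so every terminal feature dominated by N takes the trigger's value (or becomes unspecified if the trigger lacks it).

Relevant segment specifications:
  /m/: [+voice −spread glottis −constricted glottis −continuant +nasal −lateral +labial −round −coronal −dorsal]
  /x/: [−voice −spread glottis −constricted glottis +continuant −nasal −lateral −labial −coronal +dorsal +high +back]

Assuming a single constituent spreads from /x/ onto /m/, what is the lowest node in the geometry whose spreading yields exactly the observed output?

Comparing /m/ with its surface form [v], the features that change are [nasal], [continuant].
These terminals are all dominated by Manner, and no proper subconstituent of Manner covers them all; Manner is their lowest common ancestor.
If Manner spreads, every terminal under it takes /x/'s value, producing [v] as observed.
[voice] — on which /x/ differs from /m/ — is unchanged, so neither K-node nor anything higher can have spread; the constituent is no larger than Manner.

Manner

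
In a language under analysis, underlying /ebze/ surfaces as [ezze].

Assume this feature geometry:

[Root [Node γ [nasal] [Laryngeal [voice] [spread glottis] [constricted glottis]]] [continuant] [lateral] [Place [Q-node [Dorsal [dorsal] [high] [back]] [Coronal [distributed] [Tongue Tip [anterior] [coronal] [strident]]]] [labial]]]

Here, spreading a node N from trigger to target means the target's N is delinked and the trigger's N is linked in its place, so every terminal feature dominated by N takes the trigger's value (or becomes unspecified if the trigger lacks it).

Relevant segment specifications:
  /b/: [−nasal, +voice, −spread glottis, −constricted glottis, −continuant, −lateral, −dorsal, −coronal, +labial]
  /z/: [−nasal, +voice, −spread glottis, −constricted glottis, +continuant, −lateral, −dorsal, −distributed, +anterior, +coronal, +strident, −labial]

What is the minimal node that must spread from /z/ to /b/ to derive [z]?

/b/ and [z] differ in [continuant], [labial], [coronal], [anterior], [distributed], [strident]; every other specified feature is identical.
Tracing each changed feature up the tree, the paths first meet at Root; any lower node misses at least one of them.
Spreading Root from /z/ overwrites each of those terminals with /z/'s values, yielding exactly [z].

Root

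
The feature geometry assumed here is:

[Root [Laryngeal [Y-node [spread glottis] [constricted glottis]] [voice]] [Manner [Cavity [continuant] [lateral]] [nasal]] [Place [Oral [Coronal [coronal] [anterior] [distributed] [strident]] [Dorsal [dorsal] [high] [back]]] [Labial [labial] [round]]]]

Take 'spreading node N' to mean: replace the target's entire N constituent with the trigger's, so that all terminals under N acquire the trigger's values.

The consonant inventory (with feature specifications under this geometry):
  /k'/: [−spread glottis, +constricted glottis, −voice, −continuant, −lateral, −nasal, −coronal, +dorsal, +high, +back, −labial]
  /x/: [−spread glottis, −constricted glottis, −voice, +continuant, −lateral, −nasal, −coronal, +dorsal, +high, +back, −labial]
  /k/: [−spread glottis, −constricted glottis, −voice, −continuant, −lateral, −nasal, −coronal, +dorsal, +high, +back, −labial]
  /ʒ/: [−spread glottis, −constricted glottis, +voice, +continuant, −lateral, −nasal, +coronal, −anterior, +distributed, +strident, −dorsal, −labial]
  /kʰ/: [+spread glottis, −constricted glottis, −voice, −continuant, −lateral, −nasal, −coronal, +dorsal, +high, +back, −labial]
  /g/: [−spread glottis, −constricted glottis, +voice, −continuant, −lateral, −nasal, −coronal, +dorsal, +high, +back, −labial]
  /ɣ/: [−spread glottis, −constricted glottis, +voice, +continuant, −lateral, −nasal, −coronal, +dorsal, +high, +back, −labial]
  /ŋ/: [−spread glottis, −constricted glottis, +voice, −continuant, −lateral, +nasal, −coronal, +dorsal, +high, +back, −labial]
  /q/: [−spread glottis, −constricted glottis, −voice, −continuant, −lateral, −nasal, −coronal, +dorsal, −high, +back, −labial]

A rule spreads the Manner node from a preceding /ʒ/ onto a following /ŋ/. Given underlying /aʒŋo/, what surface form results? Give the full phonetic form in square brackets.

[aʒɣo]

The Manner node dominates the terminals [continuant], [lateral], [nasal].
Spreading Manner from /ʒ/ onto /ŋ/ replaces those values with /ʒ/'s: [+continuant], [−lateral], [−nasal]. Features outside Manner ([spread glottis], [constricted glottis], [voice], …) stay as in /ŋ/.
The resulting bundle matches /ɣ/ in the inventory; substituting it for /ŋ/ gives [aʒɣo].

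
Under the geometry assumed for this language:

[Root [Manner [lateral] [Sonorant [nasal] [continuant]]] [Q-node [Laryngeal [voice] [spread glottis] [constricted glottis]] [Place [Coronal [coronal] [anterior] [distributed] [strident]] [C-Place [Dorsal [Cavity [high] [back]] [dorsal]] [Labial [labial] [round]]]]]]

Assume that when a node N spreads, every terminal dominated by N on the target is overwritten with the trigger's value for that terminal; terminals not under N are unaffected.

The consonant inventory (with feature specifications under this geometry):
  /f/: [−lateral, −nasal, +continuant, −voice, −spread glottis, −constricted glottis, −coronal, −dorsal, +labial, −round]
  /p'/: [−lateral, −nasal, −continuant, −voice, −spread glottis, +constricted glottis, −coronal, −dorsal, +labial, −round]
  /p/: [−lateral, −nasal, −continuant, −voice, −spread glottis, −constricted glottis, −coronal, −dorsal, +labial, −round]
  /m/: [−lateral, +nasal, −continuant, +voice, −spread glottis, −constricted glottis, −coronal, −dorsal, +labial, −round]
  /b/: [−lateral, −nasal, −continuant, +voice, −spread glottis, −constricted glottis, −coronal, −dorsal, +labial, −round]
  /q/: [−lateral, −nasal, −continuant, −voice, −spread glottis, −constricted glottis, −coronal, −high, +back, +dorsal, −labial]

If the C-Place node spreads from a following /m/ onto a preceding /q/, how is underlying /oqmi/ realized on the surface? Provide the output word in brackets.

Terminals under C-Place in this geometry: [high], [back], [dorsal], [labial], [round].
Spreading C-Place from /m/ onto /q/ replaces those values with /m/'s: [−dorsal], [+labial], [−round]. Features outside C-Place ([lateral], [nasal], [continuant], …) stay as in /q/.
This feature bundle is that of [p], so /oqmi/ surfaces as [opmi].

[opmi]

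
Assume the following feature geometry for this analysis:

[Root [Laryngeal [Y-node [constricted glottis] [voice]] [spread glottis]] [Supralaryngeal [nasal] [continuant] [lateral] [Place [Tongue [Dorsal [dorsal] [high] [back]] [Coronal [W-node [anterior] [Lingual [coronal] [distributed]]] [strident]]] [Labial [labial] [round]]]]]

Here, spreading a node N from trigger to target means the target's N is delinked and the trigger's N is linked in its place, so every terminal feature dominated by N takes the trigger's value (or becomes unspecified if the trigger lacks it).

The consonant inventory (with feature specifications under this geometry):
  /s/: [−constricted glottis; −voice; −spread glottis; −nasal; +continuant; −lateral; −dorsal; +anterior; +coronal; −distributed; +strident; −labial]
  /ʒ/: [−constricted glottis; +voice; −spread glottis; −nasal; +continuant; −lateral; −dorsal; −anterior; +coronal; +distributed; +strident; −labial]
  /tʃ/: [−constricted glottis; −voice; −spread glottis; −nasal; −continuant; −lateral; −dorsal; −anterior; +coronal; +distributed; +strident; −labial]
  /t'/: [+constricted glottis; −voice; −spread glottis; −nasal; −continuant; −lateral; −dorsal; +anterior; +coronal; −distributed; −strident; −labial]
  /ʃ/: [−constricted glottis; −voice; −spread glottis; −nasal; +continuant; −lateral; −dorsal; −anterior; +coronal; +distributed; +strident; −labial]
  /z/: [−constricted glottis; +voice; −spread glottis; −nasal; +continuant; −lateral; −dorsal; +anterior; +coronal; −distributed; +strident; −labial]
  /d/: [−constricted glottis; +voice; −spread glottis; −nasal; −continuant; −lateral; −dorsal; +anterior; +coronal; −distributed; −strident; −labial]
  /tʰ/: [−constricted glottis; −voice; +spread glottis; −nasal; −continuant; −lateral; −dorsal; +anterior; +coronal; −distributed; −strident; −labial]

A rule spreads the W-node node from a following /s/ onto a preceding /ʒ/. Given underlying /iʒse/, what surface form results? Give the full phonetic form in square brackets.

[izse]

Terminals under W-node in this geometry: [anterior], [coronal], [distributed].
The target acquires /s/'s values for everything under W-node — [+anterior], [+coronal], [−distributed] — while keeping its own [constricted glottis], [voice], [spread glottis], ….
This feature bundle is that of [z], so /iʒse/ surfaces as [izse].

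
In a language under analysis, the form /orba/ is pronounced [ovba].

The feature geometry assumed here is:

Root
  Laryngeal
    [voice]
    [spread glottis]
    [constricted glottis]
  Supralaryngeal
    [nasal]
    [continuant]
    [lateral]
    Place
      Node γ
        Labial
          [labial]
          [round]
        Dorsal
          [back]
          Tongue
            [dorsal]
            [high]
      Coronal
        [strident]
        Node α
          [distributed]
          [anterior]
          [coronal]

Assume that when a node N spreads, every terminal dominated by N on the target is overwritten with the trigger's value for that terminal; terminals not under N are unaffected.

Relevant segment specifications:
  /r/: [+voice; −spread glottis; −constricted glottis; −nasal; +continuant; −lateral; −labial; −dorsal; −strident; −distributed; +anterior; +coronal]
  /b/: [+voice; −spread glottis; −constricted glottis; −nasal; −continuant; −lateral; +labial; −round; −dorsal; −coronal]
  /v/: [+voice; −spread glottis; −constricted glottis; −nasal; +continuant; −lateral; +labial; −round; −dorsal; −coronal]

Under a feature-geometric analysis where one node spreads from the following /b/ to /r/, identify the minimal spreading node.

Place

Comparing /r/ with its surface form [v], the features that change are [labial], [round], [coronal], [anterior], [distributed], [strident].
Tracing each changed feature up the tree, the paths first meet at Place; any lower node misses at least one of them.
If Place spreads, every terminal under it takes /b/'s value, producing [v] as observed.
[continuant] — on which /b/ differs from /r/ — is unchanged, so neither Supralaryngeal nor anything higher can have spread; the constituent is no larger than Place.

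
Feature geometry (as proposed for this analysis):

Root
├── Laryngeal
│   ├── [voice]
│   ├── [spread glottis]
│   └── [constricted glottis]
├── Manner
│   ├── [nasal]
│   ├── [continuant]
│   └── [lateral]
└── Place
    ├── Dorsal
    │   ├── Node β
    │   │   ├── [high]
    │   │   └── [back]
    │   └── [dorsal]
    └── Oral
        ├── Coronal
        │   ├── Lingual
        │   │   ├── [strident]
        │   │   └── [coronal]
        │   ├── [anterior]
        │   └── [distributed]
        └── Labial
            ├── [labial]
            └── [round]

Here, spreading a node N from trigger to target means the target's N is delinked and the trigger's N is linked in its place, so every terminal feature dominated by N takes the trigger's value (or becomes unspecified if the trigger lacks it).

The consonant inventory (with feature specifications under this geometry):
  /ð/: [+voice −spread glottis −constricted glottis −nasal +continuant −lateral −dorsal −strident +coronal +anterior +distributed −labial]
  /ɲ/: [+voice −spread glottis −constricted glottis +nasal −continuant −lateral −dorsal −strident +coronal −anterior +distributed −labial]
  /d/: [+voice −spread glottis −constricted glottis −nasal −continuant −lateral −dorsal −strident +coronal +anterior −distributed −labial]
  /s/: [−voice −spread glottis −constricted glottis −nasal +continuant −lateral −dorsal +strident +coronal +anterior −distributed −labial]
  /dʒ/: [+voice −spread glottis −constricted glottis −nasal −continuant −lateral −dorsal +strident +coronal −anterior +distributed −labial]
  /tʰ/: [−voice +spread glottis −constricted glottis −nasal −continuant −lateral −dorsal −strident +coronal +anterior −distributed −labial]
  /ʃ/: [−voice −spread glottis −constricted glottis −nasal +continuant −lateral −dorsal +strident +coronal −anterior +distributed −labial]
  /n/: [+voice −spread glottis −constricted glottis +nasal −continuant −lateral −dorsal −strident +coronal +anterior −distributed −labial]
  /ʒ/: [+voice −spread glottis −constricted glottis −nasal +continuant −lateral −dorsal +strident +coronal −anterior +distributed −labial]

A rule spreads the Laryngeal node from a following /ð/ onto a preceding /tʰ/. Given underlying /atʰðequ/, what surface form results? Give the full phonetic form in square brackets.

[adðequ]

Laryngeal immediately or transitively dominates [voice], [spread glottis], [constricted glottis].
The target acquires /ð/'s values for everything under Laryngeal — [+voice], [−spread glottis], [−constricted glottis] — while keeping its own [nasal], [continuant], [lateral], ….
Among the inventory, only /d/ has exactly this specification, giving the surface form [adðequ].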